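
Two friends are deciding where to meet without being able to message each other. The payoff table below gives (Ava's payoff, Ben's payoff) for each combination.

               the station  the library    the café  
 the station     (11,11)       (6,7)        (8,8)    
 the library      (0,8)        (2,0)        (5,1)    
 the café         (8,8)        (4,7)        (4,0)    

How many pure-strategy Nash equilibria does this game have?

Both the station: Ava gets 11 (best alternative 8); Ben gets 11 (best alternative 8). Neither deviates — NE.
Both the library is not a NE: Ava would switch to the station (6 > 2).
No other cell survives both best-response checks, so there is 1 pure NE.

1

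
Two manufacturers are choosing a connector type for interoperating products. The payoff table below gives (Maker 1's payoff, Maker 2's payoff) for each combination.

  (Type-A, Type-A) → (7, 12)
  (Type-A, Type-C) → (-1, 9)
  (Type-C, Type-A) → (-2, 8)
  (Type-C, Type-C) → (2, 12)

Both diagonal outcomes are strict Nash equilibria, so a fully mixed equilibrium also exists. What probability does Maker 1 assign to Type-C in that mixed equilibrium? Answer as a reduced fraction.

Maker 1's mix p on Type-A must make Maker 2 indifferent between Type-A and Type-C.
Maker 2's payoff from Type-A: 12p + 8(1−p). From Type-C: 9p + 12(1−p).
Set equal: 3p = 4(1−p) → p = 4/7.
Probability on Type-C is 1 − 4/7 = 3/7.

3/7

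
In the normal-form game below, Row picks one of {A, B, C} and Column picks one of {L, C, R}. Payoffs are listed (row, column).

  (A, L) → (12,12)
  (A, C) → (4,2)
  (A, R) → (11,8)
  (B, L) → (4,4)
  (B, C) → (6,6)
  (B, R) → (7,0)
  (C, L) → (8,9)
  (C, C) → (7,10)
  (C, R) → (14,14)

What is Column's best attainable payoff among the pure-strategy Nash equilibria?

(A, L) is a pure NE (Row: 12 ≥ 8; Column: 12 ≥ 8). Column gets 12.
(C, R) is a pure NE (Row: 14 ≥ 11; Column: 14 ≥ 10). Column gets 14.
Every other cell has a profitable deviation for at least one player. Highest of {12, 14} is 14.

14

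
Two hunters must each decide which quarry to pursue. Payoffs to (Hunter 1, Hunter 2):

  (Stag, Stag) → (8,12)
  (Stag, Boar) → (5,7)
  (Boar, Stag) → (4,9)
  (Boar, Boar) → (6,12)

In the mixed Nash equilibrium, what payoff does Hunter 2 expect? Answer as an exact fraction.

Hunter 1 mixes with probability p on Stag, chosen so Hunter 2 is indifferent: 12p + 9(1−p) = 7p + 12(1−p) gives p = 3/8.
Hunter 2's expected payoff is 12·3/8 + 9·5/8 = 81/8.

81/8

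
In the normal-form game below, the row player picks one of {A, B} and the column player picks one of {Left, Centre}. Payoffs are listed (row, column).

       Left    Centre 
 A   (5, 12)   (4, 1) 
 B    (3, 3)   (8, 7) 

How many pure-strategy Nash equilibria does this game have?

(A, Left): the row player gets 5 (best alternative 3); the column player gets 12 (best alternative 1). Neither deviates — NE.
(B, Centre): the row player gets 8 (best alternative 4); the column player gets 7 (best alternative 3). Neither deviates — NE.
(A, Centre) is not a NE: the row player would switch to B (8 > 4).
No other cell survives both best-response checks, so there are 2 pure NE.

2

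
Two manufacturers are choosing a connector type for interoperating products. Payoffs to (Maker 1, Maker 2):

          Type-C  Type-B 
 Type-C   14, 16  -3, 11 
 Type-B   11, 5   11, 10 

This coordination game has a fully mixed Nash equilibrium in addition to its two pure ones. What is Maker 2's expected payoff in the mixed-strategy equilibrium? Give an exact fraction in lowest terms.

21/2

Maker 1 mixes with probability p on Type-C, chosen so Maker 2 is indifferent: 16p + 5(1−p) = 11p + 10(1−p) gives p = 1/2.
Maker 2's expected payoff is 16·1/2 + 5·1/2 = 21/2.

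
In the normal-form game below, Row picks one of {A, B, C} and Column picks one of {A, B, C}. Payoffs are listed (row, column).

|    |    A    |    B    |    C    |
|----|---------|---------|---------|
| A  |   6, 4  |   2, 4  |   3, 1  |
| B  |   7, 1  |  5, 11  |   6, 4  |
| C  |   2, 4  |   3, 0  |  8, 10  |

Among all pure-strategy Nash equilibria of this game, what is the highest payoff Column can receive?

Both B is a pure NE (Row: 5 ≥ 3; Column: 11 ≥ 4). Column gets 11.
Both C is a pure NE (Row: 8 ≥ 6; Column: 10 ≥ 4). Column gets 10.
Every other cell has a profitable deviation for at least one player. Highest of {11, 10} is 11.

11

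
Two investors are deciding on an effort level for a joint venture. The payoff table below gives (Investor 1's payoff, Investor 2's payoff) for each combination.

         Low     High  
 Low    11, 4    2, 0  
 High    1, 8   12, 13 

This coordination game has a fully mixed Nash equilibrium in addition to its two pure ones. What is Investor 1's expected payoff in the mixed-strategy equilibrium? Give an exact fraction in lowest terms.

13/2

Investor 2 mixes with probability q on Low, chosen so Investor 1 is indifferent: 11q + 2(1−q) = 1q + 12(1−q) gives q = 1/2.
Investor 1's expected payoff (from either row, since indifferent) is 11·1/2 + 2·1/2 = 13/2.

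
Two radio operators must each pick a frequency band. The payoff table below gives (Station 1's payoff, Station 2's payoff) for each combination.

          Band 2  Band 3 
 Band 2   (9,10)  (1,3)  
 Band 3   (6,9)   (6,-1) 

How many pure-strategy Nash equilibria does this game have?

Both Band 2: Station 1 gets 9 (best alternative 6); Station 2 gets 10 (best alternative 3). Neither deviates — NE.
Both Band 3 is not a NE: Station 2 would switch to Band 2 (9 > -1).
No other cell survives both best-response checks, so there is 1 pure NE.

1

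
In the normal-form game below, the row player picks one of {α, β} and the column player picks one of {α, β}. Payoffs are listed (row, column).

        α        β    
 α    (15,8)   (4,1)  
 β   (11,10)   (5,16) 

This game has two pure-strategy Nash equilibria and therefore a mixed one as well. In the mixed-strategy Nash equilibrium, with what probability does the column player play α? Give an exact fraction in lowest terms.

The column player's mix q on α must make the row player indifferent between α and β.
The row player's payoff from α: 15q + 4(1−q). From β: 11q + 5(1−q).
Set equal: 4q = 1(1−q) → q = 1/5.

1/5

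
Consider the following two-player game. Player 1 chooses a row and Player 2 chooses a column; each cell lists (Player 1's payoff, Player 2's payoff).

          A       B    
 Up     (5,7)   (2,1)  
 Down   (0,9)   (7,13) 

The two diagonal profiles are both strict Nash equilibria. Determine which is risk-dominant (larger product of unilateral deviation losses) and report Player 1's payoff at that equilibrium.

5

At (Up, A): Player 1 loses 5 − 0 = 5 by deviating; Player 2 loses 7 − 1 = 6. Product = 5·6 = 30.
At (Down, B): Player 1 loses 7 − 2 = 5 by deviating; Player 2 loses 13 − 9 = 4. Product = 5·4 = 20.
30 > 20, so (Up, A) is risk-dominant. Player 1's payoff there is 5.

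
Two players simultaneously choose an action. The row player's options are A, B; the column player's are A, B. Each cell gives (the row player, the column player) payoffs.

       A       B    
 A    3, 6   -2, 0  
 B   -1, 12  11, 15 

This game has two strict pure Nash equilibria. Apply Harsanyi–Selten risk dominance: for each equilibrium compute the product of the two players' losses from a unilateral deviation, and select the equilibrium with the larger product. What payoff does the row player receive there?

At both A: the row player loses 3 − (-1) = 4 by deviating; the column player loses 6 − 0 = 6. Product = 4·6 = 24.
At both B: the row player loses 11 − (-2) = 13 by deviating; the column player loses 15 − 12 = 3. Product = 13·3 = 39.
39 > 24, so both B is risk-dominant. The row player's payoff there is 11.

11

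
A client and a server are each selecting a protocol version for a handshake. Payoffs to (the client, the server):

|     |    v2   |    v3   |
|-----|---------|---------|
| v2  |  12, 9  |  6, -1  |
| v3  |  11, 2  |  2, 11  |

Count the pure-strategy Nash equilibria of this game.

1

Both v2: the client gets 12 (best alternative 11); the server gets 9 (best alternative -1). Neither deviates — NE.
Both v3 is not a NE: the client would switch to v2 (6 > 2).
No other cell survives both best-response checks, so there is 1 pure NE.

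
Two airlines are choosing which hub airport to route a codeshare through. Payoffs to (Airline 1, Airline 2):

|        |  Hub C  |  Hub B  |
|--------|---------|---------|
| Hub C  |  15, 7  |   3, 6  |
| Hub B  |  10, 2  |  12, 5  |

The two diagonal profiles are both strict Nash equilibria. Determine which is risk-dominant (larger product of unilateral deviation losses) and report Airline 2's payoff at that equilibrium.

5

At both Hub C: Airline 1 loses 15 − 10 = 5 by deviating; Airline 2 loses 7 − 6 = 1. Product = 5·1 = 5.
At both Hub B: Airline 1 loses 12 − 3 = 9 by deviating; Airline 2 loses 5 − 2 = 3. Product = 9·3 = 27.
27 > 5, so both Hub B is risk-dominant. Airline 2's payoff there is 5.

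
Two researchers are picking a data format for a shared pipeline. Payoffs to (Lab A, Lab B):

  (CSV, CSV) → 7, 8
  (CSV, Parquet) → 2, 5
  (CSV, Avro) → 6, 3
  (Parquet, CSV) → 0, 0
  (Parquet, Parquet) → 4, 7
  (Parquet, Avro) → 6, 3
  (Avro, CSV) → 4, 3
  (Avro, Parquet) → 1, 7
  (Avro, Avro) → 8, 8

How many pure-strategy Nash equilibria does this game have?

3

Both CSV: Lab A gets 7 (best alternative 4); Lab B gets 8 (best alternative 5). Neither deviates — NE.
Both Parquet: Lab A gets 4 (best alternative 2); Lab B gets 7 (best alternative 3). Neither deviates — NE.
Both Avro: Lab A gets 8 (best alternative 6); Lab B gets 8 (best alternative 7). Neither deviates — NE.
(Avro, CSV) is not a NE: Lab A would switch to CSV (7 > 4).
No other cell survives both best-response checks, so there are 3 pure NE.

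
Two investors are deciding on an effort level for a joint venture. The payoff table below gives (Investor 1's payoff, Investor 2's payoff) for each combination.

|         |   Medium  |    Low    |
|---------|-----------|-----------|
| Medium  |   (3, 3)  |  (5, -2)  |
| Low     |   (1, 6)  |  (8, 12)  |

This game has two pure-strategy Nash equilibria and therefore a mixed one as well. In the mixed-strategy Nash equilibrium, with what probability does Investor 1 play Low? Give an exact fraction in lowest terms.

Investor 1's mix p on Medium must make Investor 2 indifferent between Medium and Low.
Investor 2's payoff from Medium: 3p + 6(1−p). From Low: (-2)p + 12(1−p).
Set equal: 5p = 6(1−p) → p = 6/11.
Probability on Low is 1 − 6/11 = 5/11.

5/11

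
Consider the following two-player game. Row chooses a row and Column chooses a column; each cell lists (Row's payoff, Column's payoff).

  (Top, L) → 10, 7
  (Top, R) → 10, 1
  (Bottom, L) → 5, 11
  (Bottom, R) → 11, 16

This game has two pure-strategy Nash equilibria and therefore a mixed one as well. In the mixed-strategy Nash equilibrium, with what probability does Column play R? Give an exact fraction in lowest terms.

5/6

Column's mix q on L must make Row indifferent between Top and Bottom.
Row's payoff from Top: 10q + 10(1−q). From Bottom: 5q + 11(1−q).
Set equal: 5q = 1(1−q) → q = 1/6.
Probability on R is 1 − 1/6 = 5/6.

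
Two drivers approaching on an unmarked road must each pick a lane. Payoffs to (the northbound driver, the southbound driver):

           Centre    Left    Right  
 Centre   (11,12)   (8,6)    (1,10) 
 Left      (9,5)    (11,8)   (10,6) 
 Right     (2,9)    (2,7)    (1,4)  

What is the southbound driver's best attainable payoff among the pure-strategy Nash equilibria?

Both Centre is a pure NE (the northbound driver: 11 ≥ 9; the southbound driver: 12 ≥ 10). The southbound driver gets 12.
Both Left is a pure NE (the northbound driver: 11 ≥ 8; the southbound driver: 8 ≥ 6). The southbound driver gets 8.
Every other cell has a profitable deviation for at least one player. Highest of {12, 8} is 12.

12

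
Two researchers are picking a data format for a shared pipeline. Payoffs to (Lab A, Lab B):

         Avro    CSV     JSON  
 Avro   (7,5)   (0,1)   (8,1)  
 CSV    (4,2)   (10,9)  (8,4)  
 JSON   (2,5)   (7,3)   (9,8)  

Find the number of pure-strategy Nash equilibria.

3

Both Avro: Lab A gets 7 (best alternative 4); Lab B gets 5 (best alternative 1). Neither deviates — NE.
Both CSV: Lab A gets 10 (best alternative 7); Lab B gets 9 (best alternative 4). Neither deviates — NE.
Both JSON: Lab A gets 9 (best alternative 8); Lab B gets 8 (best alternative 5). Neither deviates — NE.
(JSON, Avro) is not a NE: Lab A would switch to Avro (7 > 2).
No other cell survives both best-response checks, so there are 3 pure NE.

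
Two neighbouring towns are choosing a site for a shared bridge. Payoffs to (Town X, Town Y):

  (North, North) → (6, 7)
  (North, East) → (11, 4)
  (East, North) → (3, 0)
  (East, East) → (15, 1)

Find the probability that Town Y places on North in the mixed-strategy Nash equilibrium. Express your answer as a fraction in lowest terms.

4/7

Town Y's mix q on North must make Town X indifferent between North and East.
Town X's payoff from North: 6q + 11(1−q). From East: 3q + 15(1−q).
Set equal: 3q = 4(1−q) → q = 4/7.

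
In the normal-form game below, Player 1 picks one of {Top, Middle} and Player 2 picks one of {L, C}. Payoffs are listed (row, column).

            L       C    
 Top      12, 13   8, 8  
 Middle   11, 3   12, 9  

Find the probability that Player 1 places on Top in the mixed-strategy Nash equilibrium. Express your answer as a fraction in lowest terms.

6/11

Player 1's mix p on Top must make Player 2 indifferent between L and C.
Player 2's payoff from L: 13p + 3(1−p). From C: 8p + 9(1−p).
Set equal: 5p = 6(1−p) → p = 6/11.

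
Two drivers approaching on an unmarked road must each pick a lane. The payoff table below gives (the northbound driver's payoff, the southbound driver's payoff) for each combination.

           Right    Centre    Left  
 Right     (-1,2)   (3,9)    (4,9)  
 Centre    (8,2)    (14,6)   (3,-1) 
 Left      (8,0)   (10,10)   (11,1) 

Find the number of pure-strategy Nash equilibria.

Both Centre: the northbound driver gets 14 (best alternative 10); the southbound driver gets 6 (best alternative 2). Neither deviates — NE.
Both Left is not a NE: the southbound driver would switch to Centre (10 > 1).
No other cell survives both best-response checks, so there is 1 pure NE.

1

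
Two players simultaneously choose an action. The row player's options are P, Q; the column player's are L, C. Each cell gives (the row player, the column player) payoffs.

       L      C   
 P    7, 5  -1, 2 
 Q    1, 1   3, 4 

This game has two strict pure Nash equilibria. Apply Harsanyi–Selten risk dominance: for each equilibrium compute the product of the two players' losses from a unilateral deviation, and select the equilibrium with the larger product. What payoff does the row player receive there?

7

At (P, L): the row player loses 7 − 1 = 6 by deviating; the column player loses 5 − 2 = 3. Product = 6·3 = 18.
At (Q, C): the row player loses 3 − (-1) = 4 by deviating; the column player loses 4 − 1 = 3. Product = 4·3 = 12.
18 > 12, so (P, L) is risk-dominant. The row player's payoff there is 7.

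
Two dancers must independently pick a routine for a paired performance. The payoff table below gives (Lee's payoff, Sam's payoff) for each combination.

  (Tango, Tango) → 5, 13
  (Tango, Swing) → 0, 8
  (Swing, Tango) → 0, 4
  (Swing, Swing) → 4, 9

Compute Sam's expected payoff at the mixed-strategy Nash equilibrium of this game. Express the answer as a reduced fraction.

Lee mixes with probability p on Tango, chosen so Sam is indifferent: 13p + 4(1−p) = 8p + 9(1−p) gives p = 1/2.
Sam's expected payoff is 13·1/2 + 4·1/2 = 17/2.

17/2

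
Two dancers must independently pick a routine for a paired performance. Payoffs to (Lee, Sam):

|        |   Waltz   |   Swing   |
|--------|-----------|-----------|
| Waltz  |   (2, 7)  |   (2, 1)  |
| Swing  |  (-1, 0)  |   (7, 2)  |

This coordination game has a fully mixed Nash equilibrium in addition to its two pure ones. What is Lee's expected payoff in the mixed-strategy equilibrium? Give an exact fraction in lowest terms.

2

Sam mixes with probability q on Waltz, chosen so Lee is indifferent: 2q + 2(1−q) = (-1)q + 7(1−q) gives q = 5/8.
Lee's expected payoff (from either row, since indifferent) is 2·5/8 + 2·3/8 = 2.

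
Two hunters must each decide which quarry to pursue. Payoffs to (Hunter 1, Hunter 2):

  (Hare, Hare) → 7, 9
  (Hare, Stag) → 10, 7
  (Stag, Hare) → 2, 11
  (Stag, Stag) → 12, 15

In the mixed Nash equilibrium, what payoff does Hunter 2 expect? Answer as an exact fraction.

29/3

Hunter 1 mixes with probability p on Hare, chosen so Hunter 2 is indifferent: 9p + 11(1−p) = 7p + 15(1−p) gives p = 2/3.
Hunter 2's expected payoff is 9·2/3 + 11·1/3 = 29/3.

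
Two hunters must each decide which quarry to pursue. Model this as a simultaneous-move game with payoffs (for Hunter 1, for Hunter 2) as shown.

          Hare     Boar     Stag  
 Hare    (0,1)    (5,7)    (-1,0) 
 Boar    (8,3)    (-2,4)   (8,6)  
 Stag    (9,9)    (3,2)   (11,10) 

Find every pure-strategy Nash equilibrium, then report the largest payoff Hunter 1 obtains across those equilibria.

11

(Hare, Boar) is a pure NE (Hunter 1: 5 ≥ 3; Hunter 2: 7 ≥ 1). Hunter 1 gets 5.
Both Stag is a pure NE (Hunter 1: 11 ≥ 8; Hunter 2: 10 ≥ 9). Hunter 1 gets 11.
Every other cell has a profitable deviation for at least one player. Highest of {5, 11} is 11.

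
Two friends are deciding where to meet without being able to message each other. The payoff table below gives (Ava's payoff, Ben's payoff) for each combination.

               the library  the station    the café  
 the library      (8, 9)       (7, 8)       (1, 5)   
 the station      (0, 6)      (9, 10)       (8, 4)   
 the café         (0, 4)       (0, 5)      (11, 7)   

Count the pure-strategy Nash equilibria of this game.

3

Both the library: Ava gets 8 (best alternative 0); Ben gets 9 (best alternative 8). Neither deviates — NE.
Both the station: Ava gets 9 (best alternative 7); Ben gets 10 (best alternative 6). Neither deviates — NE.
Both the café: Ava gets 11 (best alternative 8); Ben gets 7 (best alternative 5). Neither deviates — NE.
(the station, the café) is not a NE: Ava would switch to the café (11 > 8).
No other cell survives both best-response checks, so there are 3 pure NE.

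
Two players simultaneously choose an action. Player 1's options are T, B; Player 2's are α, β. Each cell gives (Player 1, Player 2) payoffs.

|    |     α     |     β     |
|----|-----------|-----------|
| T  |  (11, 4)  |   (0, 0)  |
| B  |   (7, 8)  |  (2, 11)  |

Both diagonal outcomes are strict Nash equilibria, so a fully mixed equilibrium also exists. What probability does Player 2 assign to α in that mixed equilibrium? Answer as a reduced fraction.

1/3

Player 2's mix q on α must make Player 1 indifferent between T and B.
Player 1's payoff from T: 11q + 0(1−q). From B: 7q + 2(1−q).
Set equal: 4q = 2(1−q) → q = 2/6 = 1/3.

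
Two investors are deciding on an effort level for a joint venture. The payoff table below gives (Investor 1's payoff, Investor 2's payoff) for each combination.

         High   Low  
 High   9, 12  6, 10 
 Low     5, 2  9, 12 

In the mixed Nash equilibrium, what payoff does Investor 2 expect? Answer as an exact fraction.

Investor 1 mixes with probability p on High, chosen so Investor 2 is indifferent: 12p + 2(1−p) = 10p + 12(1−p) gives p = 5/6.
Investor 2's expected payoff is 12·5/6 + 2·1/6 = 31/3.

31/3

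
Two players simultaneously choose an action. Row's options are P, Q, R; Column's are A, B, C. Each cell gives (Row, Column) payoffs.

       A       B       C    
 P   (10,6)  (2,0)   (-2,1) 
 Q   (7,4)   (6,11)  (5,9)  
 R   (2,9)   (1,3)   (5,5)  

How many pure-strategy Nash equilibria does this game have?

2

(P, A): Row gets 10 (best alternative 7); Column gets 6 (best alternative 1). Neither deviates — NE.
(Q, B): Row gets 6 (best alternative 2); Column gets 11 (best alternative 9). Neither deviates — NE.
(R, C) is not a NE: Column would switch to A (9 > 5).
No other cell survives both best-response checks, so there are 2 pure NE.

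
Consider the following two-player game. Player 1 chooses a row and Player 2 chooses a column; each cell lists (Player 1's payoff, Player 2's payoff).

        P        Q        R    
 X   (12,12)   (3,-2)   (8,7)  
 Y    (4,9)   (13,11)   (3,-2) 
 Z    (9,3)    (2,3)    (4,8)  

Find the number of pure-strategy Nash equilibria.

2

(X, P): Player 1 gets 12 (best alternative 9); Player 2 gets 12 (best alternative 7). Neither deviates — NE.
(Y, Q): Player 1 gets 13 (best alternative 3); Player 2 gets 11 (best alternative 9). Neither deviates — NE.
(Z, R) is not a NE: Player 1 would switch to X (8 > 4).
No other cell survives both best-response checks, so there are 2 pure NE.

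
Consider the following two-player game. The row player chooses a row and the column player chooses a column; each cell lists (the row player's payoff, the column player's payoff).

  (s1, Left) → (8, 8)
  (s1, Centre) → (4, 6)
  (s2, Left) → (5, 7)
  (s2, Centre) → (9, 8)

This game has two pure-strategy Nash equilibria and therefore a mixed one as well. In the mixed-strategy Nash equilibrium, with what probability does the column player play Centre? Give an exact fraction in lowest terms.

The column player's mix q on Left must make the row player indifferent between s1 and s2.
The row player's payoff from s1: 8q + 4(1−q). From s2: 5q + 9(1−q).
Set equal: 3q = 5(1−q) → q = 5/8.
Probability on Centre is 1 − 5/8 = 3/8.

3/8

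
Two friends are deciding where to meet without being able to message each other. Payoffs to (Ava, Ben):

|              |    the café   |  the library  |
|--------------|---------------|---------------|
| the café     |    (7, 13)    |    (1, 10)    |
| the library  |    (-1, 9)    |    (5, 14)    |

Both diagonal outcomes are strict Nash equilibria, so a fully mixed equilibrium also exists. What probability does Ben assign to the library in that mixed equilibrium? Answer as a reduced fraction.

Ben's mix q on the café must make Ava indifferent between the café and the library.
Ava's payoff from the café: 7q + 1(1−q). From the library: (-1)q + 5(1−q).
Set equal: 8q = 4(1−q) → q = 4/12 = 1/3.
Probability on the library is 1 − 1/3 = 2/3.

2/3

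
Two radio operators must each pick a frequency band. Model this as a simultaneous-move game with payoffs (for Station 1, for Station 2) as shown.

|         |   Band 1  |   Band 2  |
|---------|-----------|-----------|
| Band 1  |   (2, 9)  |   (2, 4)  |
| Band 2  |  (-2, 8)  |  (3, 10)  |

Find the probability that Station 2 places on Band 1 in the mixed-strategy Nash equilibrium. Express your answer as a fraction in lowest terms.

Station 2's mix q on Band 1 must make Station 1 indifferent between Band 1 and Band 2.
Station 1's payoff from Band 1: 2q + 2(1−q). From Band 2: (-2)q + 3(1−q).
Set equal: 4q = 1(1−q) → q = 1/5.

1/5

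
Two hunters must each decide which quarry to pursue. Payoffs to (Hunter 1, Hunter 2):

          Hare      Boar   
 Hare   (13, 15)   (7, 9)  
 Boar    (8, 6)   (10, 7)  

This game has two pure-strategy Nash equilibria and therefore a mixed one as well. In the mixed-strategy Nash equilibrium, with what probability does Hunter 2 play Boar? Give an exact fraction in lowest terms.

Hunter 2's mix q on Hare must make Hunter 1 indifferent between Hare and Boar.
Hunter 1's payoff from Hare: 13q + 7(1−q). From Boar: 8q + 10(1−q).
Set equal: 5q = 3(1−q) → q = 3/8.
Probability on Boar is 1 − 3/8 = 5/8.

5/8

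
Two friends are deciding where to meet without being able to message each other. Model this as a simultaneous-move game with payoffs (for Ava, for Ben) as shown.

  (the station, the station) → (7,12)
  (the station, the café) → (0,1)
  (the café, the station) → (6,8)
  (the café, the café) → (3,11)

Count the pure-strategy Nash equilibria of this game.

Both the station: Ava gets 7 (best alternative 6); Ben gets 12 (best alternative 1). Neither deviates — NE.
Both the café: Ava gets 3 (best alternative 0); Ben gets 11 (best alternative 8). Neither deviates — NE.
(the café, the station) is not a NE: Ava would switch to the station (7 > 6).
No other cell survives both best-response checks, so there are 2 pure NE.

2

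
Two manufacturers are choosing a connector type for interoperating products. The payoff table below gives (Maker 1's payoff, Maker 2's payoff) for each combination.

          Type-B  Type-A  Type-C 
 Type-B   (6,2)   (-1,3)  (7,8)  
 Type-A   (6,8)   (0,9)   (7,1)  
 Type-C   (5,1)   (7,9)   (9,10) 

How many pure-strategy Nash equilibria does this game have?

1

Both Type-C: Maker 1 gets 9 (best alternative 7); Maker 2 gets 10 (best alternative 9). Neither deviates — NE.
Both Type-A is not a NE: Maker 1 would switch to Type-C (7 > 0).
No other cell survives both best-response checks, so there is 1 pure NE.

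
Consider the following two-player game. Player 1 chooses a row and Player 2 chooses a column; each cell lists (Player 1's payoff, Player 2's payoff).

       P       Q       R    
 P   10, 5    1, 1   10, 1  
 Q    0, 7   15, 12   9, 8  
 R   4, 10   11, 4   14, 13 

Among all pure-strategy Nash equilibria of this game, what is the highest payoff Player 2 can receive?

Both P is a pure NE (Player 1: 10 ≥ 4; Player 2: 5 ≥ 1). Player 2 gets 5.
Both Q is a pure NE (Player 1: 15 ≥ 11; Player 2: 12 ≥ 8). Player 2 gets 12.
Both R is a pure NE (Player 1: 14 ≥ 10; Player 2: 13 ≥ 10). Player 2 gets 13.
Every other cell has a profitable deviation for at least one player. Highest of {5, 12, 13} is 13.

13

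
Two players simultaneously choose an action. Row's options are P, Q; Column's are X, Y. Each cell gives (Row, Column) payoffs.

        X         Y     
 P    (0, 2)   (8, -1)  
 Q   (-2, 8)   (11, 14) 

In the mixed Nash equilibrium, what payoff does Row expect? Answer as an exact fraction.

16/5

Column mixes with probability q on X, chosen so Row is indifferent: 0q + 8(1−q) = (-2)q + 11(1−q) gives q = 3/5.
Row's expected payoff (from either row, since indifferent) is 0·3/5 + 8·2/5 = 16/5.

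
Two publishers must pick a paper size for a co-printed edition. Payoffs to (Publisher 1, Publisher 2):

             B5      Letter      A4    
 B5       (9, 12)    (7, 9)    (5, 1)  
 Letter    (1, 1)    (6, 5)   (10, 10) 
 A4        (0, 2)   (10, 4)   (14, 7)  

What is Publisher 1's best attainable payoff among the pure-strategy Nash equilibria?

Both B5 is a pure NE (Publisher 1: 9 ≥ 1; Publisher 2: 12 ≥ 9). Publisher 1 gets 9.
Both A4 is a pure NE (Publisher 1: 14 ≥ 10; Publisher 2: 7 ≥ 4). Publisher 1 gets 14.
Every other cell has a profitable deviation for at least one player. Highest of {9, 14} is 14.

14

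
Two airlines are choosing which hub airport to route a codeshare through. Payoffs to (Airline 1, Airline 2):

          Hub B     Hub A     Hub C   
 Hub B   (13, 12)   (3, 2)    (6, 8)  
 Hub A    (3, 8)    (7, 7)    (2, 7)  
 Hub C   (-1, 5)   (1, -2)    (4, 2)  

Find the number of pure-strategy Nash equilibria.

1

Both Hub B: Airline 1 gets 13 (best alternative 3); Airline 2 gets 12 (best alternative 8). Neither deviates — NE.
Both Hub C is not a NE: Airline 1 would switch to Hub B (6 > 4).
No other cell survives both best-response checks, so there is 1 pure NE.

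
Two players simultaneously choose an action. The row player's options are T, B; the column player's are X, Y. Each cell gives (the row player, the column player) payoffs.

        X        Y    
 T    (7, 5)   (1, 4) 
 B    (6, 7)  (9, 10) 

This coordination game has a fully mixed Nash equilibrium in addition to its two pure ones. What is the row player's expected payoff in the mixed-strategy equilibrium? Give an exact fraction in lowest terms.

19/3

The column player mixes with probability q on X, chosen so the row player is indifferent: 7q + 1(1−q) = 6q + 9(1−q) gives q = 8/9.
The row player's expected payoff (from either row, since indifferent) is 7·8/9 + 1·1/9 = 19/3.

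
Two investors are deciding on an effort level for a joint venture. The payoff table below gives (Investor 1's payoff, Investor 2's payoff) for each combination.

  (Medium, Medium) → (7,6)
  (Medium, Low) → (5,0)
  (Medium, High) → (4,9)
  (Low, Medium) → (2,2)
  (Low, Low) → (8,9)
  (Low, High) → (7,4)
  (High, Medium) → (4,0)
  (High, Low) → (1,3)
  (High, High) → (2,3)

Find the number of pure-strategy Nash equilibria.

1

Both Low: Investor 1 gets 8 (best alternative 5); Investor 2 gets 9 (best alternative 4). Neither deviates — NE.
Both Medium is not a NE: Investor 2 would switch to High (9 > 6).
No other cell survives both best-response checks, so there is 1 pure NE.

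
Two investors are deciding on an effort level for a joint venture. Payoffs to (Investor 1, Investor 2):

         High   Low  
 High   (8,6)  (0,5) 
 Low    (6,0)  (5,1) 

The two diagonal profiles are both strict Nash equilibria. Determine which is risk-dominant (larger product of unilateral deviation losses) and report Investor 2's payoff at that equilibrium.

At both High: Investor 1 loses 8 − 6 = 2 by deviating; Investor 2 loses 6 − 5 = 1. Product = 2·1 = 2.
At both Low: Investor 1 loses 5 − 0 = 5 by deviating; Investor 2 loses 1 − 0 = 1. Product = 5·1 = 5.
5 > 2, so both Low is risk-dominant. Investor 2's payoff there is 1.

1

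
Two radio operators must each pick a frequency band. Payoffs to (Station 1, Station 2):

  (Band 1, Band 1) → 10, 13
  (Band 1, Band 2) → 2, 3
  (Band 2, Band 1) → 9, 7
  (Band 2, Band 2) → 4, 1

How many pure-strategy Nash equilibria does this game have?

1

Both Band 1: Station 1 gets 10 (best alternative 9); Station 2 gets 13 (best alternative 3). Neither deviates — NE.
Both Band 2 is not a NE: Station 2 would switch to Band 1 (7 > 1).
No other cell survives both best-response checks, so there is 1 pure NE.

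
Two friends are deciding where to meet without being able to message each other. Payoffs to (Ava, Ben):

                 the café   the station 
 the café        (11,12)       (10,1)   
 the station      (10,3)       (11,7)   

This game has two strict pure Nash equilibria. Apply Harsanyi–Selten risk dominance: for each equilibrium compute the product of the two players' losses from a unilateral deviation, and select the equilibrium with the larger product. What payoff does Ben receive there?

At both the café: Ava loses 11 − 10 = 1 by deviating; Ben loses 12 − 1 = 11. Product = 1·11 = 11.
At both the station: Ava loses 11 − 10 = 1 by deviating; Ben loses 7 − 3 = 4. Product = 1·4 = 4.
11 > 4, so both the café is risk-dominant. Ben's payoff there is 12.

12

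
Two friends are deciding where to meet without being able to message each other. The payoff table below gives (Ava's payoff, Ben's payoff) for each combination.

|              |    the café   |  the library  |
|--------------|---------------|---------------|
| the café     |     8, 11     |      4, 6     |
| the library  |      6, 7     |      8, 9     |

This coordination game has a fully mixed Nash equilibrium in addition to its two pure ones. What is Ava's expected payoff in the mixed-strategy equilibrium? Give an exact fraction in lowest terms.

Ben mixes with probability q on the café, chosen so Ava is indifferent: 8q + 4(1−q) = 6q + 8(1−q) gives q = 2/3.
Ava's expected payoff (from either row, since indifferent) is 8·2/3 + 4·1/3 = 20/3.

20/3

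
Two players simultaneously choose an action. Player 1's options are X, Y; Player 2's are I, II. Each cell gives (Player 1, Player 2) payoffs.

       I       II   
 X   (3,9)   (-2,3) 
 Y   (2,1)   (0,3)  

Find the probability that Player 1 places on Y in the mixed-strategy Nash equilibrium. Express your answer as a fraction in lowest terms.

3/4

Player 1's mix p on X must make Player 2 indifferent between I and II.
Player 2's payoff from I: 9p + 1(1−p). From II: 3p + 3(1−p).
Set equal: 6p = 2(1−p) → p = 2/8 = 1/4.
Probability on Y is 1 − 1/4 = 3/4.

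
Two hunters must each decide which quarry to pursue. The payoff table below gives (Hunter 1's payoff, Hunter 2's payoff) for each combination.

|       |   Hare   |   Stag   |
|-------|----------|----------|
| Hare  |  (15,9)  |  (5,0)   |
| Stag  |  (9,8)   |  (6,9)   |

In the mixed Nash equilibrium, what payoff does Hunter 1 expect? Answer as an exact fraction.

45/7

Hunter 2 mixes with probability q on Hare, chosen so Hunter 1 is indifferent: 15q + 5(1−q) = 9q + 6(1−q) gives q = 1/7.
Hunter 1's expected payoff (from either row, since indifferent) is 15·1/7 + 5·6/7 = 45/7.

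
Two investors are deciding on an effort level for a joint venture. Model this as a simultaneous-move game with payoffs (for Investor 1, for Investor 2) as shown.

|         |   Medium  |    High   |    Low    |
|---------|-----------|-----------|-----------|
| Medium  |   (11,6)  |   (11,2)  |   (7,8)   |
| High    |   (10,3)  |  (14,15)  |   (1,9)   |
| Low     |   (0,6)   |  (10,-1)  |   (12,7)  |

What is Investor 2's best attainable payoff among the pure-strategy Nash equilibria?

Both High is a pure NE (Investor 1: 14 ≥ 11; Investor 2: 15 ≥ 9). Investor 2 gets 15.
Both Low is a pure NE (Investor 1: 12 ≥ 7; Investor 2: 7 ≥ 6). Investor 2 gets 7.
Every other cell has a profitable deviation for at least one player. Highest of {15, 7} is 15.

15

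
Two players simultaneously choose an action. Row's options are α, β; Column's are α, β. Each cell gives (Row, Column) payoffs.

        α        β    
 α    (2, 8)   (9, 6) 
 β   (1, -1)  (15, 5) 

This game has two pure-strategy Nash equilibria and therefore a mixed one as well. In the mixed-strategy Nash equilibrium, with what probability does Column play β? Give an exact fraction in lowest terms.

1/7

Column's mix q on α must make Row indifferent between α and β.
Row's payoff from α: 2q + 9(1−q). From β: 1q + 15(1−q).
Set equal: 1q = 6(1−q) → q = 6/7.
Probability on β is 1 − 6/7 = 1/7.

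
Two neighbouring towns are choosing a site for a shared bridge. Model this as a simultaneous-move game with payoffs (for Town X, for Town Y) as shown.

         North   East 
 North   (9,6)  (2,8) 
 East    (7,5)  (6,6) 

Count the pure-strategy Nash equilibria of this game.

Both East: Town X gets 6 (best alternative 2); Town Y gets 6 (best alternative 5). Neither deviates — NE.
Both North is not a NE: Town Y would switch to East (8 > 6).
No other cell survives both best-response checks, so there is 1 pure NE.

1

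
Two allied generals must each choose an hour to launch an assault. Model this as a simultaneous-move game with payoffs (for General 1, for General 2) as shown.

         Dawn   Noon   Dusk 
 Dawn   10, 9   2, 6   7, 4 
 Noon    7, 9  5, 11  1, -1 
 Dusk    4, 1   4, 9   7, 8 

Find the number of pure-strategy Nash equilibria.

2

Both Dawn: General 1 gets 10 (best alternative 7); General 2 gets 9 (best alternative 6). Neither deviates — NE.
Both Noon: General 1 gets 5 (best alternative 4); General 2 gets 11 (best alternative 9). Neither deviates — NE.
Both Dusk is not a NE: General 2 would switch to Noon (9 > 8).
No other cell survives both best-response checks, so there are 2 pure NE.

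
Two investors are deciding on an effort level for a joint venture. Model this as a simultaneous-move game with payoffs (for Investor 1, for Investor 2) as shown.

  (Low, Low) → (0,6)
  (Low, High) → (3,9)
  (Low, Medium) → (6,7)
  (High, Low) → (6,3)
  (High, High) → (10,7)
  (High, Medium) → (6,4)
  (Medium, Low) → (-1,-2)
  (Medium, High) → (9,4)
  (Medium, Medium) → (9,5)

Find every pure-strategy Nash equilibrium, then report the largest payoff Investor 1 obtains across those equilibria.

Both High is a pure NE (Investor 1: 10 ≥ 9; Investor 2: 7 ≥ 4). Investor 1 gets 10.
Both Medium is a pure NE (Investor 1: 9 ≥ 6; Investor 2: 5 ≥ 4). Investor 1 gets 9.
Every other cell has a profitable deviation for at least one player. Highest of {10, 9} is 10.

10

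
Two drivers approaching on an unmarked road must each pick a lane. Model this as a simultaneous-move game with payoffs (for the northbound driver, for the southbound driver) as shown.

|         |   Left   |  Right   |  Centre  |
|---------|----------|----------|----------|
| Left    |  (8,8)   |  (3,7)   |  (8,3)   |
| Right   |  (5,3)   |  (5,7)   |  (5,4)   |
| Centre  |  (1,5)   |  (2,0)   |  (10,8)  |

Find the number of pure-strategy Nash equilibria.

Both Left: the northbound driver gets 8 (best alternative 5); the southbound driver gets 8 (best alternative 7). Neither deviates — NE.
Both Right: the northbound driver gets 5 (best alternative 3); the southbound driver gets 7 (best alternative 4). Neither deviates — NE.
Both Centre: the northbound driver gets 10 (best alternative 8); the southbound driver gets 8 (best alternative 5). Neither deviates — NE.
(Left, Right) is not a NE: the northbound driver would switch to Right (5 > 3).
No other cell survives both best-response checks, so there are 3 pure NE.

3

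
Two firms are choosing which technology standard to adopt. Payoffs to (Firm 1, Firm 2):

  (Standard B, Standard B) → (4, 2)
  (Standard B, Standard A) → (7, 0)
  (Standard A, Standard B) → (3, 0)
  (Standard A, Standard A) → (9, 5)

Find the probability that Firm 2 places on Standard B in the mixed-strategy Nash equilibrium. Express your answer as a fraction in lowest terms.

2/3

Firm 2's mix q on Standard B must make Firm 1 indifferent between Standard B and Standard A.
Firm 1's payoff from Standard B: 4q + 7(1−q). From Standard A: 3q + 9(1−q).
Set equal: 1q = 2(1−q) → q = 2/3.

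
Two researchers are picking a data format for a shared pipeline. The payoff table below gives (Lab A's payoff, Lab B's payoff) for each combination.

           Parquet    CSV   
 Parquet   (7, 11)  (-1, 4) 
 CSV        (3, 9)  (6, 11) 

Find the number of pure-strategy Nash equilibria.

2

Both Parquet: Lab A gets 7 (best alternative 3); Lab B gets 11 (best alternative 4). Neither deviates — NE.
Both CSV: Lab A gets 6 (best alternative -1); Lab B gets 11 (best alternative 9). Neither deviates — NE.
(CSV, Parquet) is not a NE: Lab A would switch to Parquet (7 > 3).
No other cell survives both best-response checks, so there are 2 pure NE.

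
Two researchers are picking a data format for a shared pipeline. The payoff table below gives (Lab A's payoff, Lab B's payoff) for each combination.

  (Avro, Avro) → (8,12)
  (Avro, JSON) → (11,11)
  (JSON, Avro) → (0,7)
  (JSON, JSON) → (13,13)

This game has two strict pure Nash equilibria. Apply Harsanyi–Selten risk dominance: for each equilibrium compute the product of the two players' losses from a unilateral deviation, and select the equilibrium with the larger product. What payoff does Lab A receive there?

13

At both Avro: Lab A loses 8 − 0 = 8 by deviating; Lab B loses 12 − 11 = 1. Product = 8·1 = 8.
At both JSON: Lab A loses 13 − 11 = 2 by deviating; Lab B loses 13 − 7 = 6. Product = 2·6 = 12.
12 > 8, so both JSON is risk-dominant. Lab A's payoff there is 13.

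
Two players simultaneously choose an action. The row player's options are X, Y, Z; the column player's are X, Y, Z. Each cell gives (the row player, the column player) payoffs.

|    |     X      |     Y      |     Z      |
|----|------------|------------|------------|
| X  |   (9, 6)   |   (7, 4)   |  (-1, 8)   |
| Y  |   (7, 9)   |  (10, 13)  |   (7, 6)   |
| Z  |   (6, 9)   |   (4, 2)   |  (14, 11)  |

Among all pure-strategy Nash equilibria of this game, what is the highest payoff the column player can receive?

13

Both Y is a pure NE (the row player: 10 ≥ 7; the column player: 13 ≥ 9). The column player gets 13.
Both Z is a pure NE (the row player: 14 ≥ 7; the column player: 11 ≥ 9). The column player gets 11.
Every other cell has a profitable deviation for at least one player. Highest of {13, 11} is 13.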